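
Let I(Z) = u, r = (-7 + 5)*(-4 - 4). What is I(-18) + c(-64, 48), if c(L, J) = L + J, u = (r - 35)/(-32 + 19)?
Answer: -189/13 ≈ -14.538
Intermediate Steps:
r = 16 (r = -2*(-8) = 16)
u = 19/13 (u = (16 - 35)/(-32 + 19) = -19/(-13) = -19*(-1/13) = 19/13 ≈ 1.4615)
I(Z) = 19/13
c(L, J) = J + L
I(-18) + c(-64, 48) = 19/13 + (48 - 64) = 19/13 - 16 = -189/13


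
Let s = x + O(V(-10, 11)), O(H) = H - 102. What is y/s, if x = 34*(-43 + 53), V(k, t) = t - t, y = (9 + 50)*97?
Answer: 5723/238 ≈ 24.046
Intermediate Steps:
y = 5723 (y = 59*97 = 5723)
V(k, t) = 0
x = 340 (x = 34*10 = 340)
O(H) = -102 + H
s = 238 (s = 340 + (-102 + 0) = 340 - 102 = 238)
y/s = 5723/238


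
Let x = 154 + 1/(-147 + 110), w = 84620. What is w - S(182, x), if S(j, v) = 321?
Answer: 84299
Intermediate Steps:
x = 5697/37 (x = 154 + 1/(-37) = 154 - 1/37 = 5697/37 ≈ 153.97)
w - S(182, x) = 84620 - 1*321 = 84620 - 321 = 84299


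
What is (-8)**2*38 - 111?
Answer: 2321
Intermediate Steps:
(-8)**2*38 - 111 = 64*38 - 111 = 2432 - 111 = 2321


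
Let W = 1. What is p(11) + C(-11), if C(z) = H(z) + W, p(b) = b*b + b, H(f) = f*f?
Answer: 254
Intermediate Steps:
H(f) = f²
p(b) = b + b² (p(b) = b² + b = b + b²)
C(z) = 1 + z² (C(z) = z² + 1 = 1 + z²)
p(11) + C(-11) = 11*(1 + 11) + (1 + (-11)²) = 11*12 + (1 + 121) = 132 + 122 = 254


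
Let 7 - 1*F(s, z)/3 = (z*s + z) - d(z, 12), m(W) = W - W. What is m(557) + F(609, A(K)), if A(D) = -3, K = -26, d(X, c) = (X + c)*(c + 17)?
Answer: 6294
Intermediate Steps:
d(X, c) = (17 + c)*(X + c) (d(X, c) = (X + c)*(17 + c) = (17 + c)*(X + c))
m(W) = 0
F(s, z) = 1065 + 84*z - 3*s*z (F(s, z) = 21 - 3*((z*s + z) - (12² + 17*z + 17*12 + z*12)) = 21 - 3*((s*z + z) - (144 + 17*z + 204 + 12*z)) = 21 - 3*((z + s*z) - (348 + 29*z)) = 21 - 3*((z + s*z) + (-348 - 29*z)) = 21 - 3*(-348 - 28*z + s*z) = 21 + (1044 + 84*z - 3*s*z) = 1065 + 84*z - 3*s*z)
m(557) + F(609, A(K)) = 0 + (1065 + 84*(-3) - 3*609*(-3)) = 0 + (1065 - 252 + 5481) = 0 + 6294 = 6294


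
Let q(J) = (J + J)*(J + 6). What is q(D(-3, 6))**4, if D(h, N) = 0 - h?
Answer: 8503056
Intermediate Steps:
D(h, N) = -h
q(J) = 2*J*(6 + J) (q(J) = (2*J)*(6 + J) = 2*J*(6 + J))
q(D(-3, 6))**4 = (2*(-1*(-3))*(6 - 1*(-3)))**4 = (2*3*(6 + 3))**4 = (2*3*9)**4 = 54**4 = 8503056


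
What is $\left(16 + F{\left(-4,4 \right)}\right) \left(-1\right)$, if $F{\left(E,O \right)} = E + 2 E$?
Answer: $-4$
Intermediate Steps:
$F{\left(E,O \right)} = 3 E$
$\left(16 + F{\left(-4,4 \right)}\right) \left(-1\right) = \left(16 + 3 \left(-4\right)\right) \left(-1\right) = \left(16 - 12\right) \left(-1\right) = 4 \left(-1\right) = -4$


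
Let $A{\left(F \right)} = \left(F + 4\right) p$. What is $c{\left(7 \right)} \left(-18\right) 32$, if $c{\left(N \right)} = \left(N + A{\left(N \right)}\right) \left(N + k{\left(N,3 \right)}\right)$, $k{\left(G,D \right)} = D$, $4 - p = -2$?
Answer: $-420480$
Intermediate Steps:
$p = 6$ ($p = 4 - -2 = 4 + 2 = 6$)
$A{\left(F \right)} = 24 + 6 F$ ($A{\left(F \right)} = \left(F + 4\right) 6 = \left(4 + F\right) 6 = 24 + 6 F$)
$c{\left(N \right)} = \left(3 + N\right) \left(24 + 7 N\right)$ ($c{\left(N \right)} = \left(N + \left(24 + 6 N\right)\right) \left(N + 3\right) = \left(24 + 7 N\right) \left(3 + N\right) = \left(3 + N\right) \left(24 + 7 N\right)$)
$c{\left(7 \right)} \left(-18\right) 32 = \left(72 + 7 \cdot 7^{2} + 45 \cdot 7\right) \left(-18\right) 32 = \left(72 + 7 \cdot 49 + 315\right) \left(-18\right) 32 = \left(72 + 343 + 315\right) \left(-18\right) 32 = 730 \left(-18\right) 32 = \left(-13140\right) 32 = -420480$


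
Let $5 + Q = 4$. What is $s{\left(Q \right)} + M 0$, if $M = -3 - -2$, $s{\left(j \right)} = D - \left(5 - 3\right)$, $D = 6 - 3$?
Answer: $1$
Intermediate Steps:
$Q = -1$ ($Q = -5 + 4 = -1$)
$D = 3$ ($D = 6 - 3 = 3$)
$s{\left(j \right)} = 1$ ($s{\left(j \right)} = 3 - \left(5 - 3\right) = 3 - 2 = 1$)
$M = -1$ ($M = -3 + 2 = -1$)
$s{\left(Q \right)} + M 0 = 1 - 0 = 1 + 0 = 1$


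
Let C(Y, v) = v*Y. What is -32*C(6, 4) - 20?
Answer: -788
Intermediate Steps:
C(Y, v) = Y*v
-32*C(6, 4) - 20 = -192*4 - 20 = -32*24 - 20 = -768 - 20 = -788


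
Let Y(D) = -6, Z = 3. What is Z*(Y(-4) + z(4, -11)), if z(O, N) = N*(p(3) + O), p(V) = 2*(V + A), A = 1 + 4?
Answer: -678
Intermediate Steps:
A = 5
p(V) = 10 + 2*V (p(V) = 2*(V + 5) = 2*(5 + V) = 10 + 2*V)
z(O, N) = N*(16 + O) (z(O, N) = N*((10 + 2*3) + O) = N*((10 + 6) + O) = N*(16 + O))
Z*(Y(-4) + z(4, -11)) = 3*(-6 - 11*(16 + 4)) = 3*(-6 - 11*20) = 3*(-6 - 220) = 3*(-226) = -678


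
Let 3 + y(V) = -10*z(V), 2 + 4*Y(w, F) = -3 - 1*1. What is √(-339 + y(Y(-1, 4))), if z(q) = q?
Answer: I*√327 ≈ 18.083*I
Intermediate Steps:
Y(w, F) = -3/2 (Y(w, F) = -½ + (-3 - 1*1)/4 = -½ + (-3 - 1)/4 = -½ + (¼)*(-4) = -½ - 1 = -3/2)
y(V) = -3 - 10*V
√(-339 + y(Y(-1, 4))) = √(-339 + (-3 - 10*(-3/2))) = √(-339 + (-3 + 15)) = √(-339 + 12) = √(-327) = I*√327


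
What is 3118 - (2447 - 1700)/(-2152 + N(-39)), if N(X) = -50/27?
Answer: 181344341/58154 ≈ 3118.3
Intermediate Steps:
N(X) = -50/27 (N(X) = -50*1/27 = -50/27)
3118 - (2447 - 1700)/(-2152 + N(-39)) = 3118 - (2447 - 1700)/(-2152 - 50/27) = 3118 - 747/(-58154/27) = 3118 - 747*(-27)/58154 = 3118 - 1*(-20169/58154) = 3118 + 20169/58154 = 181344341/58154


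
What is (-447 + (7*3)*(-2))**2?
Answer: 239121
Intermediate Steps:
(-447 + (7*3)*(-2))**2 = (-447 + 21*(-2))**2 = (-447 - 42)**2 = (-489)**2 = 239121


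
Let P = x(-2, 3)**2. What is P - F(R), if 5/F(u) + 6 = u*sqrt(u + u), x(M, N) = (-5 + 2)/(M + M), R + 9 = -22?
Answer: 268521/476944 - 155*I*sqrt(62)/59618 ≈ 0.563 - 0.020472*I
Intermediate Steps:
R = -31 (R = -9 - 22 = -31)
x(M, N) = -3/(2*M) (x(M, N) = -3*1/(2*M) = -3/(2*M))
F(u) = 5/(-6 + sqrt(2)*u**(3/2)) (F(u) = 5/(-6 + u*sqrt(u + u)) = 5/(-6 + u*sqrt(2*u)) = 5/(-6 + u*(sqrt(2)*sqrt(u))) = 5/(-6 + sqrt(2)*u**(3/2)))
P = 9/16 (P = (-3/2/(-2))**2 = (-3/2*(-1/2))**2 = (3/4)**2 = 9/16 ≈ 0.56250)
P - F(R) = 9/16 - 5/(-6 + sqrt(2)*(-31)**(3/2)) = 9/16 - 5/(-6 + sqrt(2)*(-31*I*sqrt(31))) = 9/16 - 5/(-6 - 31*I*sqrt(62))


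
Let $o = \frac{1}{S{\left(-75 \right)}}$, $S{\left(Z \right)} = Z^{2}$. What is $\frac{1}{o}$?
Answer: $5625$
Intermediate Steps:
$o = \frac{1}{5625}$ ($o = \frac{1}{\left(-75\right)^{2}} = \frac{1}{5625} \approx 0.00017778$)
$\frac{1}{o} = \frac{1}{\frac{1}{5625}} = 5625$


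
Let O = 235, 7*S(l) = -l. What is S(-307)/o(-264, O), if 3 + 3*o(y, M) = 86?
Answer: 921/581 ≈ 1.5852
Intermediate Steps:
S(l) = -l/7 (S(l) = (-l)/7 = -l/7)
o(y, M) = 83/3 (o(y, M) = -1 + (⅓)*86 = -1 + 86/3 = 83/3)
S(-307)/o(-264, O) = (-⅐*(-307))/(83/3) = (307/7)*(3/83) = 921/581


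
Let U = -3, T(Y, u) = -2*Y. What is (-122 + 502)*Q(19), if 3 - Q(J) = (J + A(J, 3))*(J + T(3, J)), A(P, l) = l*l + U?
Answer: -122360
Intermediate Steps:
A(P, l) = -3 + l**2 (A(P, l) = l*l - 3 = l**2 - 3 = -3 + l**2)
Q(J) = 3 - (-6 + J)*(6 + J) (Q(J) = 3 - (J + (-3 + 3**2))*(J - 2*3) = 3 - (J + (-3 + 9))*(J - 6) = 3 - (J + 6)*(-6 + J) = 3 - (6 + J)*(-6 + J) = 3 - (-6 + J)*(6 + J))
(-122 + 502)*Q(19) = (-122 + 502)*(39 - 1*19**2) = 380*(39 - 1*361) = 380*(39 - 361) = 380*(-322) = -122360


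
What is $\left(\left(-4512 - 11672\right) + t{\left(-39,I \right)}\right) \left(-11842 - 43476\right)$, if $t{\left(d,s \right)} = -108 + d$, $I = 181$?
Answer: $903398258$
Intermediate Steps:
$\left(\left(-4512 - 11672\right) + t{\left(-39,I \right)}\right) \left(-11842 - 43476\right) = \left(\left(-4512 - 11672\right) - 147\right) \left(-11842 - 43476\right) = \left(-16184 - 147\right) \left(-55318\right) = \left(-16331\right) \left(-55318\right) = 903398258$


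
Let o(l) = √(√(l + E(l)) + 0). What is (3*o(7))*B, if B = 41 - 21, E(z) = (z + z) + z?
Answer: 60*√2*7^(¼) ≈ 138.02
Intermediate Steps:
E(z) = 3*z (E(z) = 2*z + z = 3*z)
B = 20
o(l) = √2*l^(¼) (o(l) = √(√(l + 3*l) + 0) = √(√(4*l) + 0) = √(2*√l + 0) = √(2*√l) = √2*l^(¼))
(3*o(7))*B = (3*(√2*7^(¼)))*20 = (3*√2*7^(¼))*20 = 60*√2*7^(¼)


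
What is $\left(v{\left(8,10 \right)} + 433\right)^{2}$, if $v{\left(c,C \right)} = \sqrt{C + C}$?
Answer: $187509 + 1732 \sqrt{5} \approx 1.9138 \cdot 10^{5}$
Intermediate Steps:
$v{\left(c,C \right)} = \sqrt{2} \sqrt{C}$ ($v{\left(c,C \right)} = \sqrt{2 C} = \sqrt{2} \sqrt{C}$)
$\left(v{\left(8,10 \right)} + 433\right)^{2} = \left(\sqrt{2} \sqrt{10} + 433\right)^{2} = \left(2 \sqrt{5} + 433\right)^{2} = \left(433 + 2 \sqrt{5}\right)^{2}$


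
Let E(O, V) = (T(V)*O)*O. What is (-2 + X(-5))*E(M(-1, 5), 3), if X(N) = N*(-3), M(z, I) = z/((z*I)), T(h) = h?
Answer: 39/25 ≈ 1.5600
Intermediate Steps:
M(z, I) = 1/I (M(z, I) = z/((I*z)) = z*(1/(I*z)) = 1/I)
E(O, V) = V*O² (E(O, V) = (V*O)*O = (O*V)*O = V*O²)
X(N) = -3*N
(-2 + X(-5))*E(M(-1, 5), 3) = (-2 - 3*(-5))*(3*(1/5)²) = (-2 + 15)*(3*(⅕)²) = 13*(3*(1/25)) = 13*(3/25) = 39/25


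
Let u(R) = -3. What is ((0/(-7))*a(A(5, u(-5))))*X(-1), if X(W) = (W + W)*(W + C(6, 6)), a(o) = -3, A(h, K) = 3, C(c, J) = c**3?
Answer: 0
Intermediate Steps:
X(W) = 2*W*(216 + W) (X(W) = (W + W)*(W + 6**3) = (2*W)*(W + 216) = (2*W)*(216 + W) = 2*W*(216 + W))
((0/(-7))*a(A(5, u(-5))))*X(-1) = ((0/(-7))*(-3))*(2*(-1)*(216 - 1)) = ((0*(-1/7))*(-3))*(2*(-1)*215) = (0*(-3))*(-430) = 0*(-430) = 0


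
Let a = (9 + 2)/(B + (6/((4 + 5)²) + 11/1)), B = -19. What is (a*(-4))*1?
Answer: 594/107 ≈ 5.5514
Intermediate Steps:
a = -297/214 (a = (9 + 2)/(-19 + (6/((4 + 5)²) + 11/1)) = 11/(-19 + (6/(9²) + 11*1)) = 11/(-19 + (6/81 + 11)) = 11/(-19 + (6*(1/81) + 11)) = 11/(-19 + (2/27 + 11)) = 11/(-19 + 299/27) = 11/(-214/27) = 11*(-27/214) = -297/214 ≈ -1.3878)
(a*(-4))*1 = -297/214*(-4)*1 = (594/107)*1 = 594/107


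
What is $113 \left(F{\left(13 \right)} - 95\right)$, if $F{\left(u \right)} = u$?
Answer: $-9266$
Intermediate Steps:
$113 \left(F{\left(13 \right)} - 95\right) = 113 \left(13 - 95\right) = 113 \left(-82\right) = -9266$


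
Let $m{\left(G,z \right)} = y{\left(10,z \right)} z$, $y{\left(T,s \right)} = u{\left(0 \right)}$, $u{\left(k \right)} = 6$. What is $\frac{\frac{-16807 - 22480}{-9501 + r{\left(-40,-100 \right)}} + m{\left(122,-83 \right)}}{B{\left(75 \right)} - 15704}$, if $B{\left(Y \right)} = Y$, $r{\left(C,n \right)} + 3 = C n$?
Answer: $\frac{2701705}{86022016} \approx 0.031407$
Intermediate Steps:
$y{\left(T,s \right)} = 6$
$r{\left(C,n \right)} = -3 + C n$
$m{\left(G,z \right)} = 6 z$
$\frac{\frac{-16807 - 22480}{-9501 + r{\left(-40,-100 \right)}} + m{\left(122,-83 \right)}}{B{\left(75 \right)} - 15704} = \frac{\frac{-16807 - 22480}{-9501 - -3997} + 6 \left(-83\right)}{75 - 15704} = \frac{- \frac{39287}{-9501 + \left(-3 + 4000\right)} - 498}{-15629} = \left(- \frac{39287}{-9501 + 3997} - 498\right) \left(- \frac{1}{15629}\right) = \left(- \frac{39287}{-5504} - 498\right) \left(- \frac{1}{15629}\right) = \left(\left(-39287\right) \left(- \frac{1}{5504}\right) - 498\right) \left(- \frac{1}{15629}\right) = \left(\frac{39287}{5504} - 498\right) \left(- \frac{1}{15629}\right) = \left(- \frac{2701705}{5504}\right) \left(- \frac{1}{15629}\right) = \frac{2701705}{86022016}$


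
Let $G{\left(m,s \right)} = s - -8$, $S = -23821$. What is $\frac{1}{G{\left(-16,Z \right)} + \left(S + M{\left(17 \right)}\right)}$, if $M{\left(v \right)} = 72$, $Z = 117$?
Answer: $- \frac{1}{23624} \approx -4.233 \cdot 10^{-5}$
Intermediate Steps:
$G{\left(m,s \right)} = 8 + s$ ($G{\left(m,s \right)} = s + 8 = 8 + s$)
$\frac{1}{G{\left(-16,Z \right)} + \left(S + M{\left(17 \right)}\right)} = \frac{1}{\left(8 + 117\right) + \left(-23821 + 72\right)} = \frac{1}{125 - 23749} = \frac{1}{-23624} = - \frac{1}{23624}$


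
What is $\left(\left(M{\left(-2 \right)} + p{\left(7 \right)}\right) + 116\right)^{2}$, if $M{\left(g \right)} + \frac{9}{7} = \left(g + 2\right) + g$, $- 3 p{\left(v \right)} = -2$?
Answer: $\frac{5669161}{441} \approx 12855.0$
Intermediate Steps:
$p{\left(v \right)} = \frac{2}{3}$ ($p{\left(v \right)} = \left(- \frac{1}{3}\right) \left(-2\right) = \frac{2}{3}$)
$M{\left(g \right)} = \frac{5}{7} + 2 g$ ($M{\left(g \right)} = - \frac{9}{7} + \left(\left(g + 2\right) + g\right) = - \frac{9}{7} + \left(\left(2 + g\right) + g\right) = - \frac{9}{7} + \left(2 + 2 g\right) = \frac{5}{7} + 2 g$)
$\left(\left(M{\left(-2 \right)} + p{\left(7 \right)}\right) + 116\right)^{2} = \left(\left(\left(\frac{5}{7} + 2 \left(-2\right)\right) + \frac{2}{3}\right) + 116\right)^{2} = \left(\left(\left(\frac{5}{7} - 4\right) + \frac{2}{3}\right) + 116\right)^{2} = \left(\left(- \frac{23}{7} + \frac{2}{3}\right) + 116\right)^{2} = \left(- \frac{55}{21} + 116\right)^{2} = \left(\frac{2381}{21}\right)^{2} = \frac{5669161}{441}$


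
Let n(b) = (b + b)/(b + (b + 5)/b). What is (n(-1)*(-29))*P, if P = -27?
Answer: 1566/5 ≈ 313.20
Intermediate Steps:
n(b) = 2*b/(b + (5 + b)/b) (n(b) = (2*b)/(b + (5 + b)/b) = 2*b/(b + (5 + b)/b))
(n(-1)*(-29))*P = ((2*(-1)²/(5 - 1 + (-1)²))*(-29))*(-27) = ((2*1/(5 - 1 + 1))*(-29))*(-27) = ((2*1/5)*(-29))*(-27) = ((2*1*(⅕))*(-29))*(-27) = ((⅖)*(-29))*(-27) = -58/5*(-27) = 1566/5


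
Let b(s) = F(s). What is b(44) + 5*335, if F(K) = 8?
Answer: 1683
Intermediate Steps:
b(s) = 8
b(44) + 5*335 = 8 + 5*335 = 8 + 1675 = 1683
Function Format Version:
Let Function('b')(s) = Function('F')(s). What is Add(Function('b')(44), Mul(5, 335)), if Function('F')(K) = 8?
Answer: 1683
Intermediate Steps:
Function('b')(s) = 8
Add(Function('b')(44), Mul(5, 335)) = Add(8, Mul(5, 335)) = Add(8, 1675) = 1683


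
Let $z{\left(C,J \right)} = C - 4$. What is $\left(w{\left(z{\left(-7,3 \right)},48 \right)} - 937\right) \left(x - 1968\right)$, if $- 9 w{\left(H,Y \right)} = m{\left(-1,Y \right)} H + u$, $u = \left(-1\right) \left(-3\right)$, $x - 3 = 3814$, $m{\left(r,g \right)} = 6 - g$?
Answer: $- \frac{5484134}{3} \approx -1.828 \cdot 10^{6}$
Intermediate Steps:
$z{\left(C,J \right)} = -4 + C$ ($z{\left(C,J \right)} = C - 4 = -4 + C$)
$x = 3817$ ($x = 3 + 3814 = 3817$)
$u = 3$
$w{\left(H,Y \right)} = - \frac{1}{3} - \frac{H \left(6 - Y\right)}{9}$ ($w{\left(H,Y \right)} = - \frac{\left(6 - Y\right) H + 3}{9} = - \frac{H \left(6 - Y\right) + 3}{9} = - \frac{3 + H \left(6 - Y\right)}{9} = - \frac{1}{3} - \frac{H \left(6 - Y\right)}{9}$)
$\left(w{\left(z{\left(-7,3 \right)},48 \right)} - 937\right) \left(x - 1968\right) = \left(\left(- \frac{1}{3} + \frac{\left(-4 - 7\right) \left(-6 + 48\right)}{9}\right) - 937\right) \left(3817 - 1968\right) = \left(\left(- \frac{1}{3} + \frac{1}{9} \left(-11\right) 42\right) - 937\right) \left(3817 - 1968\right) = \left(\left(- \frac{1}{3} - \frac{154}{3}\right) - 937\right) \left(3817 - 1968\right) = \left(- \frac{155}{3} - 937\right) 1849 = \left(- \frac{2966}{3}\right) 1849 = - \frac{5484134}{3}$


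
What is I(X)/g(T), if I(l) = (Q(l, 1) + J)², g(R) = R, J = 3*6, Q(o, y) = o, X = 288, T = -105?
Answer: -31212/35 ≈ -891.77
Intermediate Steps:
J = 18
I(l) = (18 + l)² (I(l) = (l + 18)² = (18 + l)²)
I(X)/g(T) = (18 + 288)²/(-105) = 306²*(-1/105) = 93636*(-1/105) = -31212/35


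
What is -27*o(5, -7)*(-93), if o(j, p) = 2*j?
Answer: 25110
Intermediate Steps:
-27*o(5, -7)*(-93) = -54*5*(-93) = -27*10*(-93) = -270*(-93) = 25110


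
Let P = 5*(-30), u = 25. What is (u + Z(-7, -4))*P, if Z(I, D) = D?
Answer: -3150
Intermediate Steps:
P = -150
(u + Z(-7, -4))*P = (25 - 4)*(-150) = 21*(-150) = -3150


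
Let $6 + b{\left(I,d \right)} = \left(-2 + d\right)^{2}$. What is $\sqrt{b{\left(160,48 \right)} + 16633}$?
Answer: $\sqrt{18743} \approx 136.91$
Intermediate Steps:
$b{\left(I,d \right)} = -6 + \left(-2 + d\right)^{2}$
$\sqrt{b{\left(160,48 \right)} + 16633} = \sqrt{\left(-6 + \left(-2 + 48\right)^{2}\right) + 16633} = \sqrt{\left(-6 + 46^{2}\right) + 16633} = \sqrt{\left(-6 + 2116\right) + 16633} = \sqrt{2110 + 16633} = \sqrt{18743}$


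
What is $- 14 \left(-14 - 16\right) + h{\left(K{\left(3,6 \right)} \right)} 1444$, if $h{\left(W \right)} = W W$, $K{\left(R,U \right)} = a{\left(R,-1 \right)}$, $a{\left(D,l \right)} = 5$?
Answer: $36520$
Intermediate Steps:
$K{\left(R,U \right)} = 5$
$h{\left(W \right)} = W^{2}$
$- 14 \left(-14 - 16\right) + h{\left(K{\left(3,6 \right)} \right)} 1444 = - 14 \left(-14 - 16\right) + 5^{2} \cdot 1444 = \left(-14\right) \left(-30\right) + 25 \cdot 1444 = 420 + 36100 = 36520$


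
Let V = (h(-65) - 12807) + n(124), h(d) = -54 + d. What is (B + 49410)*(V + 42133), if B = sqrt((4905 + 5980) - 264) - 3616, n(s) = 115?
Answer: 1342771668 + 29322*sqrt(10621) ≈ 1.3458e+9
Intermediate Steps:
V = -12811 (V = ((-54 - 65) - 12807) + 115 = (-119 - 12807) + 115 = -12926 + 115 = -12811)
B = -3616 + sqrt(10621) (B = sqrt(10885 - 264) - 3616 = sqrt(10621) - 3616 = -3616 + sqrt(10621) ≈ -3512.9)
(B + 49410)*(V + 42133) = ((-3616 + sqrt(10621)) + 49410)*(-12811 + 42133) = (45794 + sqrt(10621))*29322 = 1342771668 + 29322*sqrt(10621)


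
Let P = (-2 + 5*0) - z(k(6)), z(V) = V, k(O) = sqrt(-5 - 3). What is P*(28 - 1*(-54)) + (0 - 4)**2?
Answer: -148 - 164*I*sqrt(2) ≈ -148.0 - 231.93*I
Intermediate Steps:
k(O) = 2*I*sqrt(2) (k(O) = sqrt(-8) = 2*I*sqrt(2))
P = -2 - 2*I*sqrt(2) (P = (-2 + 5*0) - 2*I*sqrt(2) = (-2 + 0) - 2*I*sqrt(2) = -2 - 2*I*sqrt(2) ≈ -2.0 - 2.8284*I)
P*(28 - 1*(-54)) + (0 - 4)**2 = (-2 - 2*I*sqrt(2))*(28 - 1*(-54)) + (0 - 4)**2 = (-2 - 2*I*sqrt(2))*(28 + 54) + (-4)**2 = (-2 - 2*I*sqrt(2))*82 + 16 = (-164 - 164*I*sqrt(2)) + 16 = -148 - 164*I*sqrt(2)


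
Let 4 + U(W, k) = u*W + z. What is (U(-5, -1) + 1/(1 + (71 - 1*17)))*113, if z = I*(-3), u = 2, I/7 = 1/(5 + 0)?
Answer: -22600/11 ≈ -2054.5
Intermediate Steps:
I = 7/5 (I = 7/(5 + 0) = 7/5 ≈ 1.4000)
z = -21/5 (z = (7/5)*(-3) = -21/5 ≈ -4.2000)
U(W, k) = -41/5 + 2*W (U(W, k) = -4 + (2*W - 21/5) = -4 + (-21/5 + 2*W) = -41/5 + 2*W)
(U(-5, -1) + 1/(1 + (71 - 1*17)))*113 = ((-41/5 + 2*(-5)) + 1/(1 + (71 - 1*17)))*113 = ((-41/5 - 10) + 1/(1 + (71 - 17)))*113 = (-91/5 + 1/(1 + 54))*113 = (-91/5 + 1/55)*113 = -200/11*113 = -22600/11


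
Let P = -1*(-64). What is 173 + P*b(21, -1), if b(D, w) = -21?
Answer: -1171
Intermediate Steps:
P = 64
173 + P*b(21, -1) = 173 + 64*(-21) = 173 - 1344 = -1171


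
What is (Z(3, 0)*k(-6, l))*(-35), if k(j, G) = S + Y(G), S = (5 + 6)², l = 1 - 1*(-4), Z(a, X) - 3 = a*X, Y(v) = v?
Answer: -13230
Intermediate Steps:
Z(a, X) = 3 + X*a (Z(a, X) = 3 + a*X = 3 + X*a)
l = 5 (l = 1 + 4 = 5)
S = 121 (S = 11² = 121)
k(j, G) = 121 + G
(Z(3, 0)*k(-6, l))*(-35) = ((3 + 0*3)*(121 + 5))*(-35) = ((3 + 0)*126)*(-35) = (3*126)*(-35) = 378*(-35) = -13230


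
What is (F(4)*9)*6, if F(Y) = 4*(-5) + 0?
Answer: -1080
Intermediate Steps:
F(Y) = -20 (F(Y) = -20 + 0 = -20)
(F(4)*9)*6 = -20*9*6 = -180*6 = -1080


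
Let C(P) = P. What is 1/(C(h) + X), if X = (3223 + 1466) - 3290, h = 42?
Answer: 1/1441 ≈ 0.00069396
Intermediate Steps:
X = 1399 (X = 4689 - 3290 = 1399)
1/(C(h) + X) = 1/(42 + 1399) = 1/1441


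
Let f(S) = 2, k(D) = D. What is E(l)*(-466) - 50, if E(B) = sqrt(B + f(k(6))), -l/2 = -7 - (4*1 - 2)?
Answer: -50 - 932*sqrt(5) ≈ -2134.0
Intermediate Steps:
l = 18 (l = -2*(-7 - (4*1 - 2)) = -2*(-7 - (4 - 2)) = -2*(-7 - 1*2) = -2*(-7 - 2) = -2*(-9) = 18)
E(B) = sqrt(2 + B) (E(B) = sqrt(B + 2) = sqrt(2 + B))
E(l)*(-466) - 50 = sqrt(2 + 18)*(-466) - 50 = sqrt(20)*(-466) - 50 = (2*sqrt(5))*(-466) - 50 = -932*sqrt(5) - 50 = -50 - 932*sqrt(5)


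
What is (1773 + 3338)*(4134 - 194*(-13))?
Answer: 34018816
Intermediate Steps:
(1773 + 3338)*(4134 - 194*(-13)) = 5111*(4134 + 2522) = 5111*6656 = 34018816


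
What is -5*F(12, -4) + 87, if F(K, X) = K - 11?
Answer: 82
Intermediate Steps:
F(K, X) = -11 + K
-5*F(12, -4) + 87 = -5*(-11 + 12) + 87 = -5*1 + 87 = -5 + 87 = 82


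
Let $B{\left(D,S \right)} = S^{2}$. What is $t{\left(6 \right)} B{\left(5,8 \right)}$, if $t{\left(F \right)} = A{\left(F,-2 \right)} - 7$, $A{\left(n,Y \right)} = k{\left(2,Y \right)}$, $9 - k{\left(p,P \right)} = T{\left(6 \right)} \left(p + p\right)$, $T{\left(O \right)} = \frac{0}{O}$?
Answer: $128$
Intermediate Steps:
$T{\left(O \right)} = 0$
$k{\left(p,P \right)} = 9$ ($k{\left(p,P \right)} = 9 - 0 \left(p + p\right) = 9 - 0 \cdot 2 p = 9 - 0 = 9 + 0 = 9$)
$A{\left(n,Y \right)} = 9$
$t{\left(F \right)} = 2$ ($t{\left(F \right)} = 9 - 7 = 2$)
$t{\left(6 \right)} B{\left(5,8 \right)} = 2 \cdot 8^{2} = 2 \cdot 64 = 128$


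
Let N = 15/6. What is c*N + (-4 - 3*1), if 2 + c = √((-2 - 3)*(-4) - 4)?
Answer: -2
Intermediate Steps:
c = 2 (c = -2 + √((-2 - 3)*(-4) - 4) = -2 + √(-5*(-4) - 4) = -2 + √(20 - 4) = -2 + √16 = -2 + 4 = 2)
N = 5/2 (N = 15*(⅙) = 5/2 ≈ 2.5000)
c*N + (-4 - 3*1) = 2*(5/2) + (-4 - 3*1) = 5 + (-4 - 3) = 5 - 7 = -2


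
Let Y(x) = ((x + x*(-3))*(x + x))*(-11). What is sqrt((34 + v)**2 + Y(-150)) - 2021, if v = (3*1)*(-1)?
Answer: -2021 + sqrt(990961) ≈ -1025.5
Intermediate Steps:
v = -3 (v = 3*(-1) = -3)
Y(x) = 44*x**2 (Y(x) = ((x - 3*x)*(2*x))*(-11) = ((-2*x)*(2*x))*(-11) = -4*x**2*(-11) = 44*x**2)
sqrt((34 + v)**2 + Y(-150)) - 2021 = sqrt((34 - 3)**2 + 44*(-150)**2) - 2021 = sqrt(31**2 + 44*22500) - 2021 = sqrt(961 + 990000) - 2021 = sqrt(990961) - 2021 = -2021 + sqrt(990961)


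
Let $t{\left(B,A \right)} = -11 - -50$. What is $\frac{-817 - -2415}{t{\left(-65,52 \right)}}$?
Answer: $\frac{1598}{39} \approx 40.974$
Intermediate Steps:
$t{\left(B,A \right)} = 39$ ($t{\left(B,A \right)} = -11 + 50 = 39$)
$\frac{-817 - -2415}{t{\left(-65,52 \right)}} = \frac{-817 - -2415}{39} = \left(-817 + 2415\right) \frac{1}{39} = 1598 \cdot \frac{1}{39} = \frac{1598}{39}$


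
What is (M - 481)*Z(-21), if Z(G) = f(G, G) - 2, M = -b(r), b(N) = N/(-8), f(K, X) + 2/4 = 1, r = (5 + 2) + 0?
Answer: 11523/16 ≈ 720.19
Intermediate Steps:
r = 7 (r = 7 + 0 = 7)
f(K, X) = ½ (f(K, X) = -½ + 1 = ½)
b(N) = -N/8 (b(N) = N*(-⅛) = -N/8)
M = 7/8 (M = -(-1)*7/8 = -1*(-7/8) = 7/8 ≈ 0.87500)
Z(G) = -3/2 (Z(G) = ½ - 2 = -3/2)
(M - 481)*Z(-21) = (7/8 - 481)*(-3/2) = -3841/8*(-3/2) = 11523/16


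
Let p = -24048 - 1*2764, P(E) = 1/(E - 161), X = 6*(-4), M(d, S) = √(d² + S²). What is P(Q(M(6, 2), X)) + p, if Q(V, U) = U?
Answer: -4960221/185 ≈ -26812.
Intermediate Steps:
M(d, S) = √(S² + d²)
X = -24
P(E) = 1/(-161 + E)
p = -26812 (p = -24048 - 2764 = -26812)
P(Q(M(6, 2), X)) + p = 1/(-161 - 24) - 26812 = 1/(-185) - 26812 = -1/185 - 26812 = -4960221/185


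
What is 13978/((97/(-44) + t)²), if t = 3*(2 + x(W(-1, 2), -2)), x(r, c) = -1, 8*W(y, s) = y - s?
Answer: 27061408/1225 ≈ 22091.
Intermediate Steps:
W(y, s) = -s/8 + y/8 (W(y, s) = (y - s)/8 = -s/8 + y/8)
t = 3 (t = 3*(2 - 1) = 3*1 = 3)
13978/((97/(-44) + t)²) = 13978/((97/(-44) + 3)²) = 13978/((97*(-1/44) + 3)²) = 13978/((-97/44 + 3)²) = 13978/((35/44)²) = 13978/(1225/1936) = 13978*(1936/1225) = 27061408/1225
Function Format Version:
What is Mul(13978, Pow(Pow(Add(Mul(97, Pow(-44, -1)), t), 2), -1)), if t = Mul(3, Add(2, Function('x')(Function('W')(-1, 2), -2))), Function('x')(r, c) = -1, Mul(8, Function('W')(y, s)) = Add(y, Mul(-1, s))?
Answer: Rational(27061408, 1225) ≈ 22091.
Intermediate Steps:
Function('W')(y, s) = Add(Mul(Rational(-1, 8), s), Mul(Rational(1, 8), y)) (Function('W')(y, s) = Mul(Rational(1, 8), Add(y, Mul(-1, s))) = Add(Mul(Rational(-1, 8), s), Mul(Rational(1, 8), y)))
t = 3 (t = Mul(3, Add(2, -1)) = Mul(3, 1) = 3)
Mul(13978, Pow(Pow(Add(Mul(97, Pow(-44, -1)), t), 2), -1)) = Mul(13978, Pow(Pow(Add(Mul(97, Pow(-44, -1)), 3), 2), -1)) = Mul(13978, Pow(Pow(Add(Mul(97, Rational(-1, 44)), 3), 2), -1)) = Mul(13978, Pow(Pow(Add(Rational(-97, 44), 3), 2), -1)) = Mul(13978, Pow(Pow(Rational(35, 44), 2), -1)) = Mul(13978, Pow(Rational(1225, 1936), -1)) = Mul(13978, Rational(1936, 1225)) = Rational(27061408, 1225)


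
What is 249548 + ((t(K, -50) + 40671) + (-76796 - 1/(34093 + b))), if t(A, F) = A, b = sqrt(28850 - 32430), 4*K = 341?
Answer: 992673496525185/4649344916 + 2*I*sqrt(895)/1162336229 ≈ 2.1351e+5 + 5.1477e-8*I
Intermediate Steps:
K = 341/4 (K = (1/4)*341 = 341/4 ≈ 85.250)
b = 2*I*sqrt(895) (b = sqrt(-3580) = 2*I*sqrt(895) ≈ 59.833*I)
249548 + ((t(K, -50) + 40671) + (-76796 - 1/(34093 + b))) = 249548 + ((341/4 + 40671) + (-76796 - 1/(34093 + 2*I*sqrt(895)))) = 249548 + (163025/4 + (-76796 - 1/(34093 + 2*I*sqrt(895)))) = 249548 + (-144159/4 - 1/(34093 + 2*I*sqrt(895))) = 854033/4 - 1/(34093 + 2*I*sqrt(895))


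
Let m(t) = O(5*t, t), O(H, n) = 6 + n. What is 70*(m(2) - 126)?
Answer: -8260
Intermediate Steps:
m(t) = 6 + t
70*(m(2) - 126) = 70*((6 + 2) - 126) = 70*(8 - 126) = 70*(-118) = -8260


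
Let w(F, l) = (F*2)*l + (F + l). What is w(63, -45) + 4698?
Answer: -954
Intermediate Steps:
w(F, l) = F + l + 2*F*l (w(F, l) = (2*F)*l + (F + l) = 2*F*l + (F + l) = F + l + 2*F*l)
w(63, -45) + 4698 = (63 - 45 + 2*63*(-45)) + 4698 = (63 - 45 - 5670) + 4698 = -5652 + 4698 = -954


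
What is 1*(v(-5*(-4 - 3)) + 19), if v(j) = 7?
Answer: 26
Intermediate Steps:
1*(v(-5*(-4 - 3)) + 19) = 1*(7 + 19) = 1*26 = 26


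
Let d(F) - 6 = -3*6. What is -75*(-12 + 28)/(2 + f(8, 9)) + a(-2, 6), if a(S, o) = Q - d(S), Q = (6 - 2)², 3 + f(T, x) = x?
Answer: -122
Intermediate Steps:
d(F) = -12 (d(F) = 6 - 3*6 = 6 - 18 = -12)
f(T, x) = -3 + x
Q = 16 (Q = 4² = 16)
a(S, o) = 28 (a(S, o) = 16 - 1*(-12) = 16 + 12 = 28)
-75*(-12 + 28)/(2 + f(8, 9)) + a(-2, 6) = -75*(-12 + 28)/(2 + (-3 + 9)) + 28 = -1200/(2 + 6) + 28 = -1200/8 + 28 = -75*2 + 28 = -150 + 28 = -122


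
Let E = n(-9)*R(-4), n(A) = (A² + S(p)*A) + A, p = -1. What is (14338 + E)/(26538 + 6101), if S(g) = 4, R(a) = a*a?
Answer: 14914/32639 ≈ 0.45694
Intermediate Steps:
R(a) = a²
n(A) = A² + 5*A (n(A) = (A² + 4*A) + A = A² + 5*A)
E = 576 (E = -9*(5 - 9)*(-4)² = -9*(-4)*16 = 36*16 = 576)
(14338 + E)/(26538 + 6101) = (14338 + 576)/(26538 + 6101) = 14914/32639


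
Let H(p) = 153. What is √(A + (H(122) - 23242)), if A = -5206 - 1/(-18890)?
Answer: 3*I*√1121840472290/18890 ≈ 168.21*I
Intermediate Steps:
A = -98341339/18890 (A = -5206 - 1*(-1/18890) = -5206 + 1/18890 = -98341339/18890 ≈ -5206.0)
√(A + (H(122) - 23242)) = √(-98341339/18890 + (153 - 23242)) = √(-98341339/18890 - 23089) = √(-534492549/18890) = 3*I*√1121840472290/18890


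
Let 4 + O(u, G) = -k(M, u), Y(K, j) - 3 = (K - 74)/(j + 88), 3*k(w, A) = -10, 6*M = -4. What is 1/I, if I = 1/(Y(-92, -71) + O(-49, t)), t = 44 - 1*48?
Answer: -379/51 ≈ -7.4314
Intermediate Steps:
M = -⅔ (M = (⅙)*(-4) = -⅔ ≈ -0.66667)
k(w, A) = -10/3 (k(w, A) = (⅓)*(-10) = -10/3)
t = -4 (t = 44 - 48 = -4)
Y(K, j) = 3 + (-74 + K)/(88 + j) (Y(K, j) = 3 + (K - 74)/(j + 88) = 3 + (-74 + K)/(88 + j))
O(u, G) = -⅔ (O(u, G) = -4 - 1*(-10/3) = -4 + 10/3 = -⅔)
I = -51/379 (I = 1/((190 - 92 + 3*(-71))/(88 - 71) - ⅔) = 1/((190 - 92 - 213)/17 - ⅔) = 1/((1/17)*(-115) - ⅔) = 1/(-115/17 - ⅔) = 1/(-379/51) = -51/379 ≈ -0.13456)
1/I = 1/(-51/379) = -379/51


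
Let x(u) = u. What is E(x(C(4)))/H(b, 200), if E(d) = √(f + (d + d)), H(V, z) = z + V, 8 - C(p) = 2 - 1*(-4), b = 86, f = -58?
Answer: 3*I*√6/286 ≈ 0.025694*I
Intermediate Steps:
C(p) = 2 (C(p) = 8 - (2 - 1*(-4)) = 8 - (2 + 4) = 8 - 1*6 = 8 - 6 = 2)
H(V, z) = V + z
E(d) = √(-58 + 2*d) (E(d) = √(-58 + (d + d)) = √(-58 + 2*d))
E(x(C(4)))/H(b, 200) = √(-58 + 2*2)/(86 + 200) = √(-58 + 4)/286 = √(-54)*(1/286) = (3*I*√6)*(1/286) = 3*I*√6/286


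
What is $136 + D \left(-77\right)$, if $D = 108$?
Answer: $-8180$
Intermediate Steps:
$136 + D \left(-77\right) = 136 + 108 \left(-77\right) = 136 - 8316 = -8180$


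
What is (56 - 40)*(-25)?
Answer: -400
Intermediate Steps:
(56 - 40)*(-25) = 16*(-25) = -400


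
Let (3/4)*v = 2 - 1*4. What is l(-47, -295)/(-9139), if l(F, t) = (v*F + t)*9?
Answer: 1527/9139 ≈ 0.16709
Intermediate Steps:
v = -8/3 (v = 4*(2 - 1*4)/3 = 4*(2 - 4)/3 = (4/3)*(-2) = -8/3 ≈ -2.6667)
l(F, t) = -24*F + 9*t (l(F, t) = (-8*F/3 + t)*9 = (t - 8*F/3)*9 = -24*F + 9*t)
l(-47, -295)/(-9139) = (-24*(-47) + 9*(-295))/(-9139) = (1128 - 2655)*(-1/9139) = -1527*(-1/9139) = 1527/9139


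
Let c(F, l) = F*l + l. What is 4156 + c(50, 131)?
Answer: 10837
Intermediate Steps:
c(F, l) = l + F*l
4156 + c(50, 131) = 4156 + 131*(1 + 50) = 4156 + 131*51 = 4156 + 6681 = 10837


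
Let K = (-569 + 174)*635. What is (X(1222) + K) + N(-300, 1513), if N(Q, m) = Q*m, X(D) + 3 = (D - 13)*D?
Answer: 772670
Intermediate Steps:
X(D) = -3 + D*(-13 + D) (X(D) = -3 + (D - 13)*D = -3 + (-13 + D)*D = -3 + D*(-13 + D))
K = -250825 (K = -395*635 = -250825)
(X(1222) + K) + N(-300, 1513) = ((-3 + 1222**2 - 13*1222) - 250825) - 300*1513 = ((-3 + 1493284 - 15886) - 250825) - 453900 = (1477395 - 250825) - 453900 = 1226570 - 453900 = 772670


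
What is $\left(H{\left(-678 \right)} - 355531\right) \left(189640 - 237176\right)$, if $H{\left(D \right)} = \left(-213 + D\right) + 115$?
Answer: $16937409552$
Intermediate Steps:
$H{\left(D \right)} = -98 + D$
$\left(H{\left(-678 \right)} - 355531\right) \left(189640 - 237176\right) = \left(\left(-98 - 678\right) - 355531\right) \left(189640 - 237176\right) = \left(-776 - 355531\right) \left(-47536\right) = \left(-356307\right) \left(-47536\right) = 16937409552$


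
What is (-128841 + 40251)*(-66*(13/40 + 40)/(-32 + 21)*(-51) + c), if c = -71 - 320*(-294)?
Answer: -14470210869/2 ≈ -7.2351e+9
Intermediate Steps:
c = 94009 (c = -71 + 94080 = 94009)
(-128841 + 40251)*(-66*(13/40 + 40)/(-32 + 21)*(-51) + c) = (-128841 + 40251)*(-66*(13/40 + 40)/(-32 + 21)*(-51) + 94009) = -88590*(-66*(13*(1/40) + 40)/(-11)*(-51) + 94009) = -88590*(-66*(13/40 + 40)*(-1)/11*(-51) + 94009) = -88590*(-53229*(-1)/(20*11)*(-51) + 94009) = -88590*(-66*(-1613/440)*(-51) + 94009) = -88590*((4839/20)*(-51) + 94009) = -88590*(-246789/20 + 94009) = -88590*1633391/20 = -14470210869/2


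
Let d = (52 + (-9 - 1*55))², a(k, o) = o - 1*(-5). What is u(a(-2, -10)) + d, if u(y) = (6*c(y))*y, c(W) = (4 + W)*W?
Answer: -6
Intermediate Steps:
c(W) = W*(4 + W)
a(k, o) = 5 + o (a(k, o) = o + 5 = 5 + o)
u(y) = 6*y²*(4 + y) (u(y) = (6*(y*(4 + y)))*y = (6*y*(4 + y))*y = 6*y²*(4 + y))
d = 144 (d = (52 + (-9 - 55))² = (52 - 64)² = (-12)² = 144)
u(a(-2, -10)) + d = 6*(5 - 10)²*(4 + (5 - 10)) + 144 = 6*(-5)²*(4 - 5) + 144 = 6*25*(-1) + 144 = -150 + 144 = -6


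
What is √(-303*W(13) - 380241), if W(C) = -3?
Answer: 6*I*√10537 ≈ 615.9*I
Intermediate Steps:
√(-303*W(13) - 380241) = √(-303*(-3) - 380241) = √(909 - 380241) = √(-379332) = 6*I*√10537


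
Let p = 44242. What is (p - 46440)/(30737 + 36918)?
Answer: -314/9665 ≈ -0.032488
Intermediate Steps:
(p - 46440)/(30737 + 36918) = (44242 - 46440)/(30737 + 36918) = -2198/67655 = -2198*1/67655 = -314/9665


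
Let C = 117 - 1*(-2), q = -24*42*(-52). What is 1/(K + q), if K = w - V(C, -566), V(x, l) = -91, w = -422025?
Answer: -1/369518 ≈ -2.7062e-6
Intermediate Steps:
q = 52416 (q = -1008*(-52) = 52416)
C = 119 (C = 117 + 2 = 119)
K = -421934 (K = -422025 - 1*(-91) = -422025 + 91 = -421934)
1/(K + q) = 1/(-421934 + 52416) = 1/(-369518) = -1/369518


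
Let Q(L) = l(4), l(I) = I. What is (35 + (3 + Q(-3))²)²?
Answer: 7056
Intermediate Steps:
Q(L) = 4
(35 + (3 + Q(-3))²)² = (35 + (3 + 4)²)² = (35 + 7²)² = (35 + 49)² = 84² = 7056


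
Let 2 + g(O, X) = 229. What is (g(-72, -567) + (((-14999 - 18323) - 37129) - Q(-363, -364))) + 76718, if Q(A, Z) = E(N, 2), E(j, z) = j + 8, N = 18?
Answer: 6468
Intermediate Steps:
g(O, X) = 227 (g(O, X) = -2 + 229 = 227)
E(j, z) = 8 + j
Q(A, Z) = 26 (Q(A, Z) = 8 + 18 = 26)
(g(-72, -567) + (((-14999 - 18323) - 37129) - Q(-363, -364))) + 76718 = (227 + (((-14999 - 18323) - 37129) - 1*26)) + 76718 = (227 + ((-33322 - 37129) - 26)) + 76718 = (227 + (-70451 - 26)) + 76718 = (227 - 70477) + 76718 = -70250 + 76718 = 6468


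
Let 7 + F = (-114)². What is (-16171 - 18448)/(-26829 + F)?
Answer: 34619/13840 ≈ 2.5014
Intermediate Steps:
F = 12989 (F = -7 + (-114)² = -7 + 12996 = 12989)
(-16171 - 18448)/(-26829 + F) = (-16171 - 18448)/(-26829 + 12989) = -34619/(-13840) = -34619*(-1/13840) = 34619/13840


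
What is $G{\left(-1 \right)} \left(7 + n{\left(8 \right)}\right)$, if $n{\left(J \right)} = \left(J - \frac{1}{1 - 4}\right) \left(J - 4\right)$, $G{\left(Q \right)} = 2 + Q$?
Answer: $\frac{121}{3} \approx 40.333$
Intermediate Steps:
$n{\left(J \right)} = \left(-4 + J\right) \left(\frac{1}{3} + J\right)$ ($n{\left(J \right)} = \left(J - \frac{1}{1 - 4}\right) \left(-4 + J\right) = \left(J - \frac{1}{-3}\right) \left(-4 + J\right) = \left(J - - \frac{1}{3}\right) \left(-4 + J\right) = \left(J + \frac{1}{3}\right) \left(-4 + J\right) = \left(\frac{1}{3} + J\right) \left(-4 + J\right) = \left(-4 + J\right) \left(\frac{1}{3} + J\right)$)
$G{\left(-1 \right)} \left(7 + n{\left(8 \right)}\right) = \left(2 - 1\right) \left(7 - \left(\frac{92}{3} - 64\right)\right) = 1 \left(7 - - \frac{100}{3}\right) = 1 \left(7 + \frac{100}{3}\right) = 1 \cdot \frac{121}{3} = \frac{121}{3}$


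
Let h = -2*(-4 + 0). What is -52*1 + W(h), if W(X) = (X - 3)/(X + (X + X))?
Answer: -1243/24 ≈ -51.792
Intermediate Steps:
h = 8 (h = -2*(-4) = 8)
W(X) = (-3 + X)/(3*X) (W(X) = (-3 + X)/(X + 2*X) = (-3 + X)/((3*X)) = (-3 + X)*(1/(3*X)) = (-3 + X)/(3*X))
-52*1 + W(h) = -52*1 + (⅓)*(-3 + 8)/8 = -52 + (⅓)*(⅛)*5 = -52 + 5/24 = -1243/24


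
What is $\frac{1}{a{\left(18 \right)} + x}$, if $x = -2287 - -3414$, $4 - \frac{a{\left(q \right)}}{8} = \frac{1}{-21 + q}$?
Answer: $\frac{3}{3485} \approx 0.00086083$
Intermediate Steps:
$a{\left(q \right)} = 32 - \frac{8}{-21 + q}$
$x = 1127$ ($x = -2287 + 3414 = 1127$)
$\frac{1}{a{\left(18 \right)} + x} = \frac{1}{\frac{8 \left(-85 + 4 \cdot 18\right)}{-21 + 18} + 1127} = \frac{1}{\frac{8 \left(-85 + 72\right)}{-3} + 1127} = \frac{1}{8 \left(- \frac{1}{3}\right) \left(-13\right) + 1127} = \frac{1}{\frac{104}{3} + 1127} = \frac{1}{\frac{3485}{3}} = \frac{3}{3485}$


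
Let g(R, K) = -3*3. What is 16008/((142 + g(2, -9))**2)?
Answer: 16008/17689 ≈ 0.90497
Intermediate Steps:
g(R, K) = -9
16008/((142 + g(2, -9))**2) = 16008/((142 - 9)**2) = 16008/(133**2) = 16008/17689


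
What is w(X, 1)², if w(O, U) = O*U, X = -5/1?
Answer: 25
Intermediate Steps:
X = -5 (X = -5*1 = -5)
w(X, 1)² = (-5*1)² = (-5)² = 25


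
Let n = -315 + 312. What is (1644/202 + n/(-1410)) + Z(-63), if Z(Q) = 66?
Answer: 3519461/47470 ≈ 74.141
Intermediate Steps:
n = -3
(1644/202 + n/(-1410)) + Z(-63) = (1644/202 - 3/(-1410)) + 66 = (1644*(1/202) - 3*(-1/1410)) + 66 = (822/101 + 1/470) + 66 = 386441/47470 + 66 = 3519461/47470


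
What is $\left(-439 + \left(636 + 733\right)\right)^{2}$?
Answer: $864900$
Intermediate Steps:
$\left(-439 + \left(636 + 733\right)\right)^{2} = \left(-439 + 1369\right)^{2} = 930^{2} = 864900$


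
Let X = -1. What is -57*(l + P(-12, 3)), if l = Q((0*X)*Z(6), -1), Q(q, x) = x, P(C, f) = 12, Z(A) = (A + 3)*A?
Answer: -627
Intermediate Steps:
Z(A) = A*(3 + A) (Z(A) = (3 + A)*A = A*(3 + A))
l = -1
-57*(l + P(-12, 3)) = -57*(-1 + 12) = -57*11 = -627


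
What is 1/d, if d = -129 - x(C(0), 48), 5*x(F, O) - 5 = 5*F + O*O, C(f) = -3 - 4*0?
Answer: -5/2939 ≈ -0.0017013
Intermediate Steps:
C(f) = -3 (C(f) = -3 + 0 = -3)
x(F, O) = 1 + F + O²/5 (x(F, O) = 1 + (5*F + O*O)/5 = 1 + (5*F + O²)/5 = 1 + (O² + 5*F)/5 = 1 + (F + O²/5) = 1 + F + O²/5)
d = -2939/5 (d = -129 - (1 - 3 + (⅕)*48²) = -129 - (1 - 3 + (⅕)*2304) = -129 - (1 - 3 + 2304/5) = -129 - 1*2294/5 = -129 - 2294/5 = -2939/5 ≈ -587.80)
1/d = 1/(-2939/5) = -5/2939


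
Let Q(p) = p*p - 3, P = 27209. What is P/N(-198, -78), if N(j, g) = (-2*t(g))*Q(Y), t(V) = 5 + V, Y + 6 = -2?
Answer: 27209/8906 ≈ 3.0551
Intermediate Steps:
Y = -8 (Y = -6 - 2 = -8)
Q(p) = -3 + p² (Q(p) = p² - 3 = -3 + p²)
N(j, g) = -610 - 122*g (N(j, g) = (-2*(5 + g))*(-3 + (-8)²) = (-10 - 2*g)*(-3 + 64) = (-10 - 2*g)*61 = -610 - 122*g)
P/N(-198, -78) = 27209/(-610 - 122*(-78)) = 27209/(-610 + 9516) = 27209/8906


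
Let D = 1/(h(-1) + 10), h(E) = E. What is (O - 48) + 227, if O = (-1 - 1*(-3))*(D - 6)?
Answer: 1505/9 ≈ 167.22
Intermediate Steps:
D = 1/9 (D = 1/(-1 + 10) = 1/9 ≈ 0.11111)
O = -106/9 (O = (-1 - 1*(-3))*(1/9 - 6) = (-1 + 3)*(-53/9) = 2*(-53/9) = -106/9 ≈ -11.778)
(O - 48) + 227 = (-106/9 - 48) + 227 = -538/9 + 227 = 1505/9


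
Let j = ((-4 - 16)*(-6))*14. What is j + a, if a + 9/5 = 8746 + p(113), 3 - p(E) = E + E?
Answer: 51006/5 ≈ 10201.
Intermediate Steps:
p(E) = 3 - 2*E (p(E) = 3 - (E + E) = 3 - 2*E)
a = 42606/5 (a = -9/5 + (8746 + (3 - 2*113)) = -9/5 + (8746 + (3 - 226)) = -9/5 + (8746 - 223) = -9/5 + 8523 = 42606/5 ≈ 8521.2)
j = 1680 (j = -20*(-6)*14 = 120*14 = 1680)
j + a = 1680 + 42606/5 = 51006/5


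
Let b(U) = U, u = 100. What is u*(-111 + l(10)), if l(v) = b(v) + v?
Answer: -9100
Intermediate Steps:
l(v) = 2*v (l(v) = v + v = 2*v)
u*(-111 + l(10)) = 100*(-111 + 2*10) = 100*(-111 + 20) = 100*(-91) = -9100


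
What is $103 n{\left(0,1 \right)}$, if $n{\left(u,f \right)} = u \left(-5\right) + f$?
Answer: $103$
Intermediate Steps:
$n{\left(u,f \right)} = f - 5 u$ ($n{\left(u,f \right)} = - 5 u + f = f - 5 u$)
$103 n{\left(0,1 \right)} = 103 \left(1 - 0\right) = 103 \left(1 + 0\right) = 103 \cdot 1 = 103$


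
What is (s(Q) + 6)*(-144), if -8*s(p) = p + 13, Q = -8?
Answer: -774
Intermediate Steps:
s(p) = -13/8 - p/8 (s(p) = -(p + 13)/8 = -(13 + p)/8 = -13/8 - p/8)
(s(Q) + 6)*(-144) = ((-13/8 - ⅛*(-8)) + 6)*(-144) = ((-13/8 + 1) + 6)*(-144) = (-5/8 + 6)*(-144) = (43/8)*(-144) = -774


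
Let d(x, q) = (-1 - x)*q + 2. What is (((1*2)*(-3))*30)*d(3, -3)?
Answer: -2520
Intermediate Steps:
d(x, q) = 2 + q*(-1 - x) (d(x, q) = q*(-1 - x) + 2 = 2 + q*(-1 - x))
(((1*2)*(-3))*30)*d(3, -3) = (((1*2)*(-3))*30)*(2 - 1*(-3) - 1*(-3)*3) = ((2*(-3))*30)*(2 + 3 + 9) = -6*30*14 = -180*14 = -2520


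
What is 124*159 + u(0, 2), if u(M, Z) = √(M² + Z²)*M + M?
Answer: 19716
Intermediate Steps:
u(M, Z) = M + M*√(M² + Z²) (u(M, Z) = M*√(M² + Z²) + M = M + M*√(M² + Z²))
124*159 + u(0, 2) = 124*159 + 0*(1 + √(0² + 2²)) = 19716 + 0*(1 + √(0 + 4)) = 19716 + 0*(1 + √4) = 19716 + 0*(1 + 2) = 19716 + 0*3 = 19716 + 0 = 19716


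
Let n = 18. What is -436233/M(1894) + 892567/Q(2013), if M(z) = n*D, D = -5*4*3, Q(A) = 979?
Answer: 463681489/352440 ≈ 1315.6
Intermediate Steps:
D = -60 (D = -20*3 = -60)
M(z) = -1080 (M(z) = 18*(-60) = -1080)
-436233/M(1894) + 892567/Q(2013) = -436233/(-1080) + 892567/979 = -436233*(-1/1080) + 892567*(1/979) = 145411/360 + 892567/979 = 463681489/352440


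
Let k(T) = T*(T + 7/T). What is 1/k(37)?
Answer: 1/1376 ≈ 0.00072674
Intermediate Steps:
1/k(37) = 1/(7 + 37²) = 1/(7 + 1369) = 1/1376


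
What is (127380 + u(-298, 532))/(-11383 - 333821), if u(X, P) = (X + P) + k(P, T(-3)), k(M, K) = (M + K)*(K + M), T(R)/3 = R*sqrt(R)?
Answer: -410395/345204 + 266*I*sqrt(3)/9589 ≈ -1.1888 + 0.048047*I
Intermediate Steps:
T(R) = 3*R**(3/2) (T(R) = 3*(R*sqrt(R)) = 3*R**(3/2))
k(M, K) = (K + M)**2 (k(M, K) = (K + M)*(K + M) = (K + M)**2)
u(X, P) = P + X + (P - 9*I*sqrt(3))**2 (u(X, P) = (X + P) + (3*(-3)**(3/2) + P)**2 = (P + X) + (3*(-3*I*sqrt(3)) + P)**2 = (P + X) + (-9*I*sqrt(3) + P)**2 = (P + X) + (P - 9*I*sqrt(3))**2 = P + X + (P - 9*I*sqrt(3))**2)
(127380 + u(-298, 532))/(-11383 - 333821) = (127380 + (532 - 298 + (532 - 9*I*sqrt(3))**2))/(-11383 - 333821) = (127380 + (234 + (532 - 9*I*sqrt(3))**2))/(-345204) = (127614 + (532 - 9*I*sqrt(3))**2)*(-1/345204) = -21269/57534 - (532 - 9*I*sqrt(3))**2/345204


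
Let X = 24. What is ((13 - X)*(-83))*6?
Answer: 5478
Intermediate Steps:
((13 - X)*(-83))*6 = ((13 - 1*24)*(-83))*6 = ((13 - 24)*(-83))*6 = -11*(-83)*6 = 913*6 = 5478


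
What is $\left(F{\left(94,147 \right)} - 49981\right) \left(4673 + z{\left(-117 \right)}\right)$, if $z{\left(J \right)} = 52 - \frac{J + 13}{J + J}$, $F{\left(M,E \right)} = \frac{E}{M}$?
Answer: $- \frac{199766506907}{846} \approx -2.3613 \cdot 10^{8}$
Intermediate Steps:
$z{\left(J \right)} = 52 - \frac{13 + J}{2 J}$
$\left(F{\left(94,147 \right)} - 49981\right) \left(4673 + z{\left(-117 \right)}\right) = \left(\frac{147}{94} - 49981\right) \left(4673 + \frac{-13 + 103 \left(-117\right)}{2 \left(-117\right)}\right) = \left(147 \cdot \frac{1}{94} - 49981\right) \left(4673 + \frac{1}{2} \left(- \frac{1}{117}\right) \left(-13 - 12051\right)\right) = \left(\frac{147}{94} - 49981\right) \left(4673 + \frac{1}{2} \left(- \frac{1}{117}\right) \left(-12064\right)\right) = - \frac{4698067 \left(4673 + \frac{464}{9}\right)}{94} = \left(- \frac{4698067}{94}\right) \frac{42521}{9} = - \frac{199766506907}{846}$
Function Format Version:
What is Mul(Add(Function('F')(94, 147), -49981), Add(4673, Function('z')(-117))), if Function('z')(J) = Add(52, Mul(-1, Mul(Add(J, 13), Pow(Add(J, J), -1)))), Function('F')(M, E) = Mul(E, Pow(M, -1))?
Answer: Rational(-199766506907, 846) ≈ -2.3613e+8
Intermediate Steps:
Function('z')(J) = Add(52, Mul(Rational(-1, 2), Pow(J, -1), Add(13, J))) (Function('z')(J) = Add(52, Mul(-1, Mul(Add(13, J), Pow(Mul(2, J), -1)))) = Add(52, Mul(-1, Mul(Add(13, J), Mul(Rational(1, 2), Pow(J, -1))))) = Add(52, Mul(-1, Mul(Rational(1, 2), Pow(J, -1), Add(13, J)))) = Add(52, Mul(Rational(-1, 2), Pow(J, -1), Add(13, J))))
Mul(Add(Function('F')(94, 147), -49981), Add(4673, Function('z')(-117))) = Mul(Add(Mul(147, Pow(94, -1)), -49981), Add(4673, Mul(Rational(1, 2), Pow(-117, -1), Add(-13, Mul(103, -117))))) = Mul(Add(Mul(147, Rational(1, 94)), -49981), Add(4673, Mul(Rational(1, 2), Rational(-1, 117), Add(-13, -12051)))) = Mul(Add(Rational(147, 94), -49981), Add(4673, Mul(Rational(1, 2), Rational(-1, 117), -12064))) = Mul(Rational(-4698067, 94), Add(4673, Rational(464, 9))) = Mul(Rational(-4698067, 94), Rational(42521, 9)) = Rational(-199766506907, 846)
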